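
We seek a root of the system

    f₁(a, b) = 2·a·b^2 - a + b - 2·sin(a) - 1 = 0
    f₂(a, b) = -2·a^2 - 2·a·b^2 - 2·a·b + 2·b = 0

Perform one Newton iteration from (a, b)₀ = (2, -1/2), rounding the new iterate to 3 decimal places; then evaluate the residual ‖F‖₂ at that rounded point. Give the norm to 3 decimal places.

At (2, -1/2): F = (-4.31859, -8.000).
Jacobian J = [[2·b^2 - 2·cos(a) - 1, 4·a·b + 1], [-4·a - 2·b^2 - 2·b, -4·a·b - 2·a + 2]].
At the point, J = [[0.33229, -3.000], [-7.500, 2.000]] (det J = -21.83541).
Solving J·Δ = −F gives Δ = (-1.495, -1.605).
Then the next iterate is (a, b)₁ = (0.505, -2.105).
Re-evaluating at (0.505, -2.105): F = (-0.10228, -7.06934), so ‖F‖₂ = 7.070.

7.070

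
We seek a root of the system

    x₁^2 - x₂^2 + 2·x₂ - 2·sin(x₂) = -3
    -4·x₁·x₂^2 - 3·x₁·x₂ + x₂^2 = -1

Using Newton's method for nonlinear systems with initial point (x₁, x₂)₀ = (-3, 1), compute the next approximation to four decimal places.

At (-3, 1): F = (11.317058, 23.0000).
Jacobian J = [[2·x₁, -2·x₂ - 2·cos(x₂) + 2], [-4·x₂^2 - 3·x₂, -8·x₁·x₂ - 3·x₁ + 2·x₂]].
At the point, J = [[-6.0000, -1.080605], [-7.0000, 35.0000]] (det J = -217.564232).
Solving J·Δ = −F gives Δ = (1.9348, -0.2702).
Then the next iterate is (x₁, x₂)₁ = (-1.0652, 0.7298).

(-1.0652, 0.7298)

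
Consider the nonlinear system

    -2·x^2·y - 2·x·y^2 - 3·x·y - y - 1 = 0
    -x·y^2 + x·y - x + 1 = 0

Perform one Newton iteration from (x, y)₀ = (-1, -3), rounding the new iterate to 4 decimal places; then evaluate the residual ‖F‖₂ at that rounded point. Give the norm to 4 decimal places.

782.3025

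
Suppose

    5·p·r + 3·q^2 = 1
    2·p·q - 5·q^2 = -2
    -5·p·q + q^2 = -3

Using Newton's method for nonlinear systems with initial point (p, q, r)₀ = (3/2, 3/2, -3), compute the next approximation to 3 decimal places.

(1.011, 0.982, -1.123)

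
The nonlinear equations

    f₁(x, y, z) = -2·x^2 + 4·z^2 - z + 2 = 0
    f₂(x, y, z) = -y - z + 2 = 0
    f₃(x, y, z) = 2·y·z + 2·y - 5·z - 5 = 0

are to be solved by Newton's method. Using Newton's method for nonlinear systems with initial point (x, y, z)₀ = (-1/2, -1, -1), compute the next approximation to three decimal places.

(-3.750, 3.000, -1.000)

At (-1/2, -1, -1): F = (6.500, 4.000, 0.000).
Jacobian J = [[-4·x, 0, 8·z - 1], [0, -1, -1], [0, 2·z + 2, 2·y - 5]].
At the point, J = [[2.000, 0.000, -9.000], [0.000, -1.000, -1.000], [0.000, 0.000, -7.000]] (det J = 14.000).
Solving J·Δ = −F gives Δ = (-3.250, 4.000, 0.000).
Then the next iterate is (x, y, z)₁ = (-3.750, 3.000, -1.000).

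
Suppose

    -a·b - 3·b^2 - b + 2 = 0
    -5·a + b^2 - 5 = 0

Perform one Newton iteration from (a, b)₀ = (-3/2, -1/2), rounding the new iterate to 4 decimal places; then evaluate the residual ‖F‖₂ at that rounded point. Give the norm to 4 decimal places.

0.2344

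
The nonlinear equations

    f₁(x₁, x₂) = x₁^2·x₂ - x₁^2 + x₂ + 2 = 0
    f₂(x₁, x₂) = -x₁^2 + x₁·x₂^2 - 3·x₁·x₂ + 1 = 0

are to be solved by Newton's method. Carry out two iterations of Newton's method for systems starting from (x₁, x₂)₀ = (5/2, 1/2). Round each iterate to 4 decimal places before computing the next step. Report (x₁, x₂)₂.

At (5/2, 1/2): F = (-0.6250, -8.3750).
Jacobian J = [[2·x₁·x₂ - 2·x₁, x₁^2 + 1], [-2·x₁ + x₂^2 - 3·x₂, 2·x₁·x₂ - 3·x₁]].
At the point, J = [[-2.5000, 7.2500], [-6.2500, -5.0000]] (det J = 57.8125).
Solving J·Δ = −F gives Δ = (-1.1043, -0.2946).
Then the next iterate is (x₁, x₂)₁ = (1.3957, 0.2054).
Round to (1.3957, 0.2054) and repeat: F = (0.657536, -1.749125), J = [[-2.218046, 2.947978], [-3.365411, -3.613746]].
Δ = (-0.1550, -0.3397), so (x₁, x₂)₂ = (1.2407, -0.1343).

(1.2407, -0.1343)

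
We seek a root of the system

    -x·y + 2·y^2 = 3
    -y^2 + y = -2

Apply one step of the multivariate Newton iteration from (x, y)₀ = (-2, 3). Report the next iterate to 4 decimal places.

(1.2667, 2.2000)

At (-2, 3): F = (21.0000, -4.0000).
Jacobian J = [[-y, -x + 4·y], [0, -2·y + 1]].
At the point, J = [[-3.0000, 14.0000], [0.0000, -5.0000]] (det J = 15.0000).
Solving J·Δ = −F gives Δ = (3.2667, -0.8000).
Then the next iterate is (x, y)₁ = (1.2667, 2.2000).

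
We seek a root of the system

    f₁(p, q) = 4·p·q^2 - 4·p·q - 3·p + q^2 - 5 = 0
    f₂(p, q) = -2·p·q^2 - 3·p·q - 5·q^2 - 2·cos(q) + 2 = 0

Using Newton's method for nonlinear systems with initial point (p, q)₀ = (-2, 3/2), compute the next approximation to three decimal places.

At (-2, 3/2): F = (-2.750, 8.60853).
Jacobian J = [[4·q^2 - 4·q - 3, 8·p·q - 4·p + 2·q], [-2·q^2 - 3·q, -4·p·q - 3·p - 10·q + 2·sin(q)]].
At the point, J = [[0.000, -13.000], [-9.000, 4.99499]] (det J = -117.000).
Solving J·Δ = −F gives Δ = (0.839, -0.212).
Then the next iterate is (p, q)₁ = (-1.161, 1.288).

(-1.161, 1.288)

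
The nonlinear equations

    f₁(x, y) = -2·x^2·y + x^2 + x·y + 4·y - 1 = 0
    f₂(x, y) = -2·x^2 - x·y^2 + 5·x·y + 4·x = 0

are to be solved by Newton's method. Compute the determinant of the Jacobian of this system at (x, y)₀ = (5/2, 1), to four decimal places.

J = [[-4·x·y + 2·x + y, -2·x^2 + x + 4], [-4·x - y^2 + 5·y + 4, -2·x·y + 5·x]].
At the point, J = [[-4.0000, -6.0000], [-2.0000, 7.5000]].
det J = -42.0000.

-42.0000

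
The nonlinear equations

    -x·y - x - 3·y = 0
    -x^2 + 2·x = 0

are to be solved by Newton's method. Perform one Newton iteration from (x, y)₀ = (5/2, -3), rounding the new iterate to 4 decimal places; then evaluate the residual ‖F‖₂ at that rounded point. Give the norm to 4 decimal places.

At (5/2, -3): F = (14.0000, -1.2500).
Jacobian J = [[-y - 1, -x - 3], [-2·x + 2, 0]].
At the point, J = [[2.0000, -5.5000], [-3.0000, 0.0000]] (det J = -16.5000).
Solving J·Δ = −F gives Δ = (-0.4167, 2.3939).
Then the next iterate is (x, y)₁ = (2.0833, -0.6061).
Re-evaluating at (2.0833, -0.6061): F = (0.997688, -0.173539), so ‖F‖₂ = 1.0127.

1.0127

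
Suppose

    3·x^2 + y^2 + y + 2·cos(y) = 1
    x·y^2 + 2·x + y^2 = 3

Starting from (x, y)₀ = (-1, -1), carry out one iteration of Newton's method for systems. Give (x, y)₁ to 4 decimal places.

(0.6667, 9.1317)

At (-1, -1): F = (3.080605, -5.0000).
Jacobian J = [[6·x, 2·y - 2·sin(y) + 1], [y^2 + 2, 2·x·y + 2·y]].
At the point, J = [[-6.0000, 0.682942], [3.0000, 0.0000]] (det J = -2.048826).
Solving J·Δ = −F gives Δ = (1.6667, 10.1317).
Then the next iterate is (x, y)₁ = (0.6667, 9.1317).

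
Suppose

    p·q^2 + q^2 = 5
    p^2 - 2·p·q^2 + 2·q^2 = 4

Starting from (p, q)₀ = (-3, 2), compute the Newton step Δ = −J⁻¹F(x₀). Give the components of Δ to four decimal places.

(7.5000, 2.1250)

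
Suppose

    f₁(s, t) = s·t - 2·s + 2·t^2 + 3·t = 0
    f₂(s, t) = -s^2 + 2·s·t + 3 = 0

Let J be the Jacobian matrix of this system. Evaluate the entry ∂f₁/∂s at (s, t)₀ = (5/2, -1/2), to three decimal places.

-2.500

∂f₁/∂s = t - 2.
At (5/2, -1/2) this is -2.500.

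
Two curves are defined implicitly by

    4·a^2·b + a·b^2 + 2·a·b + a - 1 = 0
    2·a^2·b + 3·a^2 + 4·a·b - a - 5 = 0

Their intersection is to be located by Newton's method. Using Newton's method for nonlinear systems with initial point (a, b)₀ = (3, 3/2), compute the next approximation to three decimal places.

At (3, 3/2): F = (71.750, 64.000).
Jacobian J = [[8·a·b + b^2 + 2·b + 1, 4·a^2 + 2·a·b + 2·a], [4·a·b + 6·a + 4·b - 1, 2·a^2 + 4·a]].
At the point, J = [[42.250, 51.000], [41.000, 30.000]] (det J = -823.500).
Solving J·Δ = −F gives Δ = (-1.350, -0.289).
Then the next iterate is (a, b)₁ = (1.650, 1.211).

(1.650, 1.211)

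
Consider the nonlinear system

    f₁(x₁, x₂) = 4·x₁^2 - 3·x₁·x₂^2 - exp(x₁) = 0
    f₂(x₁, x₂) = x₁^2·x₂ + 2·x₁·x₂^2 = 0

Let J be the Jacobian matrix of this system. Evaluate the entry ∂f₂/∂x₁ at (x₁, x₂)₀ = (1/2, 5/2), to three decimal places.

∂f₂/∂x₁ = 2·x₁·x₂ + 2·x₂^2.
At (1/2, 5/2) this is 15.000.

15.000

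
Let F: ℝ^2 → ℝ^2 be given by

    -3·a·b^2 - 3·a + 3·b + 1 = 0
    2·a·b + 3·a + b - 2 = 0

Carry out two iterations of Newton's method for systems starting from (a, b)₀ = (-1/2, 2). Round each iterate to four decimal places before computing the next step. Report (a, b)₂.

At (-1/2, 2): F = (14.5000, -3.5000).
Jacobian J = [[-3·b^2 - 3, -6·a·b + 3], [2·b + 3, 2·a + 1]].
At the point, J = [[-15.0000, 9.0000], [7.0000, 0.0000]] (det J = -63.0000).
Solving J·Δ = −F gives Δ = (0.5000, -0.7778).
Then the next iterate is (a, b)₁ = (0.0000, 1.2222).
Round to (0.0000, 1.2222) and repeat: F = (4.6666, -0.7778), J = [[-7.481319, 3.0000], [5.4444, 1.0000]].
Δ = (0.2939, -0.8225), so (a, b)₂ = (0.2939, 0.3997).

(0.2939, 0.3997)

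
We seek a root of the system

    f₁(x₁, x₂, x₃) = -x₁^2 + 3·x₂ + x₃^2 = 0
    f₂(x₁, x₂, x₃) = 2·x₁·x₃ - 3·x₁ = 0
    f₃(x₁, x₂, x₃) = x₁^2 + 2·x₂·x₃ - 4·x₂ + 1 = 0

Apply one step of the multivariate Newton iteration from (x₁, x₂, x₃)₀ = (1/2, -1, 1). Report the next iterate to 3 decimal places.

(4.750, -2.000, 5.750)

At (1/2, -1, 1): F = (-2.250, -0.500, 3.250).
Jacobian J = [[-2·x₁, 3, 2·x₃], [2·x₃ - 3, 0, 2·x₁], [2·x₁, 2·x₃ - 4, 2·x₂]].
At the point, J = [[-1.000, 3.000, 2.000], [-1.000, 0.000, 1.000], [1.000, -2.000, -2.000]] (det J = -1.000).
Solving J·Δ = −F gives Δ = (4.250, -1.000, 4.750).
Then the next iterate is (x₁, x₂, x₃)₁ = (4.750, -2.000, 5.750).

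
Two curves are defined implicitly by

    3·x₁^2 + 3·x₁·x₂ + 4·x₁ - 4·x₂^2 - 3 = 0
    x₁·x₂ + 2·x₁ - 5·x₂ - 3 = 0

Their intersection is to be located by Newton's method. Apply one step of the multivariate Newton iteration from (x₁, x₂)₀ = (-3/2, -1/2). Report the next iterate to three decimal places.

At (-3/2, -1/2): F = (-1.000, -2.750).
Jacobian J = [[6·x₁ + 3·x₂ + 4, 3·x₁ - 8·x₂], [x₂ + 2, x₁ - 5]].
At the point, J = [[-6.500, -0.500], [1.500, -6.500]] (det J = 43.000).
Solving J·Δ = −F gives Δ = (-0.119, -0.451).
Then the next iterate is (x₁, x₂)₁ = (-1.619, -0.951).

(-1.619, -0.951)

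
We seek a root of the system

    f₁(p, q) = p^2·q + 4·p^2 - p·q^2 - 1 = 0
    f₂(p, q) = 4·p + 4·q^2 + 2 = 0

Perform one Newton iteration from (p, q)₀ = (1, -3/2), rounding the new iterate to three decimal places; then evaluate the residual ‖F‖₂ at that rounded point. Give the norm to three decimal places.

3.406

At (1, -3/2): F = (-0.750, 15.000).
Jacobian J = [[2·p·q + 8·p - q^2, p^2 - 2·p·q], [4, 8·q]].
At the point, J = [[2.750, 4.000], [4.000, -12.000]] (det J = -49.000).
Solving J·Δ = −F gives Δ = (-1.041, 0.903).
Then the next iterate is (p, q)₁ = (-0.041, -0.597).
Re-evaluating at (-0.041, -0.597): F = (-0.97967, 3.26164), so ‖F‖₂ = 3.406.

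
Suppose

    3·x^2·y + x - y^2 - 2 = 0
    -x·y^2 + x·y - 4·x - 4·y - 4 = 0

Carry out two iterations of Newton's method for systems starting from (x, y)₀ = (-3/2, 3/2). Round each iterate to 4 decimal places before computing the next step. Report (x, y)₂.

At (-3/2, 3/2): F = (4.3750, -2.8750).
Jacobian J = [[6·x·y + 1, 3·x^2 - 2·y], [-y^2 + y - 4, -2·x·y + x - 4]].
At the point, J = [[-12.5000, 3.7500], [-4.7500, -1.0000]] (det J = 30.3125).
Solving J·Δ = −F gives Δ = (-0.2113, -1.8711).
Then the next iterate is (x, y)₁ = (-1.7113, -0.3711).
Round to (-1.7113, -0.3711) and repeat: F = (-7.109367, 5.200335), J = [[4.810381, 9.527843], [-4.508815, -6.981427]].
Δ = (-0.0091, 0.7508), so (x, y)₂ = (-1.7204, 0.3797).

(-1.7204, 0.3797)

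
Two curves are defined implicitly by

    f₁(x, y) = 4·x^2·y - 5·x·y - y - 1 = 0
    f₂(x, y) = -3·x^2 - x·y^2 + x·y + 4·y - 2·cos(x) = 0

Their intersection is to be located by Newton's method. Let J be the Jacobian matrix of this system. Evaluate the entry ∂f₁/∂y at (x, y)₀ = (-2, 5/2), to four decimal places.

25.0000

∂f₁/∂y = 4·x^2 - 5·x - 1.
At (-2, 5/2) this is 25.0000.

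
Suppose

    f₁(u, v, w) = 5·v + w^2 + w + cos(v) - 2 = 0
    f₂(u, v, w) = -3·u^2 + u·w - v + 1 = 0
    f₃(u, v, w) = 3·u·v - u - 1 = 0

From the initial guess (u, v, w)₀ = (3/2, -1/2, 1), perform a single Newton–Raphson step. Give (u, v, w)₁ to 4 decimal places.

(0.8167, 0.1759, 0.3062)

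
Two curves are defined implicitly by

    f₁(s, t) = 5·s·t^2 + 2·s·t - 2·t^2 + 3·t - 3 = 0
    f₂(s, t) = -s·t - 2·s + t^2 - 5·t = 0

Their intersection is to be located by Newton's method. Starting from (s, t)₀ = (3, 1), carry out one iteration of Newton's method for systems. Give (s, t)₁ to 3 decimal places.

(-2.413, 1.540)

At (3, 1): F = (19.000, -13.000).
Jacobian J = [[5·t^2 + 2·t, 10·s·t + 2·s - 4·t + 3], [-t - 2, -s + 2·t - 5]].
At the point, J = [[7.000, 35.000], [-3.000, -6.000]] (det J = 63.000).
Solving J·Δ = −F gives Δ = (-5.413, 0.540).
Then the next iterate is (s, t)₁ = (-2.413, 1.540).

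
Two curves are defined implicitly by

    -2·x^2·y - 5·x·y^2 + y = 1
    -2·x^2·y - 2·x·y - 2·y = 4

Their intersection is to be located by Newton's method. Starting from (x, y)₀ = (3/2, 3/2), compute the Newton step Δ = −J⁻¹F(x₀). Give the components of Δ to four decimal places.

(-2.1301, 0.7696)

At (3/2, 3/2): F = (-23.1250, -18.2500).
Jacobian J = [[-4·x·y - 5·y^2, -2·x^2 - 10·x·y + 1], [-4·x·y - 2·y, -2·x^2 - 2·x - 2]].
At the point, J = [[-20.2500, -26.0000], [-12.0000, -9.5000]] (det J = -119.6250).
Solving J·Δ = −F gives Δ = (-2.1301, 0.7696).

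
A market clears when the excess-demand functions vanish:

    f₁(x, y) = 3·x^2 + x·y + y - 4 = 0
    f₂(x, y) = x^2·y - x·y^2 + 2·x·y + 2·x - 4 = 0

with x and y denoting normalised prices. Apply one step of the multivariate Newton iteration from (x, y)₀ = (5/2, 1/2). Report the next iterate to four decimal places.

At (5/2, 1/2): F = (16.5000, 6.0000).
Jacobian J = [[6·x + y, x + 1], [2·x·y - y^2 + 2·y + 2, x^2 - 2·x·y + 2·x]].
At the point, J = [[15.5000, 3.5000], [5.2500, 8.7500]] (det J = 117.2500).
Solving J·Δ = −F gives Δ = (-1.0522, -0.0544).
Then the next iterate is (x, y)₁ = (1.4478, 0.4456).

(1.4478, 0.4456)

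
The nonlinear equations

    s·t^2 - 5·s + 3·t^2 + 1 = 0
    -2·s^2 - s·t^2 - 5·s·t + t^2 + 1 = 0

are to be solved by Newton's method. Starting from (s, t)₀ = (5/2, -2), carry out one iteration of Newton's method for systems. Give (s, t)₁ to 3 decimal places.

At (5/2, -2): F = (10.500, 7.500).
Jacobian J = [[t^2 - 5, 2·s·t + 6·t], [-4·s - t^2 - 5·t, -2·s·t - 5·s + 2·t]].
At the point, J = [[-1.000, -22.000], [-4.000, -6.500]] (det J = -81.500).
Solving J·Δ = −F gives Δ = (1.187, 0.423).
Then the next iterate is (s, t)₁ = (3.687, -1.577).

(3.687, -1.577)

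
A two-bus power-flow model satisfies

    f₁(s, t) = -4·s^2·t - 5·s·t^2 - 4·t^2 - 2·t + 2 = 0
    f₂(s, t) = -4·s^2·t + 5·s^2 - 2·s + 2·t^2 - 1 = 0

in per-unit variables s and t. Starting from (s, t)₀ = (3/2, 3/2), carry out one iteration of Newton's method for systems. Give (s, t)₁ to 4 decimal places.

(1.7970, 0.4217)

At (3/2, 3/2): F = (-40.3750, -1.7500).
Jacobian J = [[-8·s·t - 5·t^2, -4·s^2 - 10·s·t - 8·t - 2], [-8·s·t + 10·s - 2, -4·s^2 + 4·t]].
At the point, J = [[-29.2500, -45.5000], [-5.0000, -3.0000]] (det J = -139.7500).
Solving J·Δ = −F gives Δ = (0.2970, -1.0783).
Then the next iterate is (s, t)₁ = (1.7970, 0.4217).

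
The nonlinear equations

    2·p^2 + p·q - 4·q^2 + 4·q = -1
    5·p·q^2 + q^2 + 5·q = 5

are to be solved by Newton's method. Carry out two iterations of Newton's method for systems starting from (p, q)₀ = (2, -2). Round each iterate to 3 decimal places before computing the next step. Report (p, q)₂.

At (2, -2): F = (-19.000, 29.000).
Jacobian J = [[4·p + q, p - 8·q + 4], [5·q^2, 10·p·q + 2·q + 5]].
At the point, J = [[6.000, 22.000], [20.000, -39.000]] (det J = -674.000).
Solving J·Δ = −F gives Δ = (0.153, 0.822).
Then the next iterate is (p, q)₁ = (2.153, -1.178).
Round to (2.153, -1.178) and repeat: F = (-2.52815, 5.43610), J = [[7.434, 15.577], [6.93842, -22.71834]].
Δ = (-0.098, 0.209), so (p, q)₂ = (2.055, -0.969).

(2.055, -0.969)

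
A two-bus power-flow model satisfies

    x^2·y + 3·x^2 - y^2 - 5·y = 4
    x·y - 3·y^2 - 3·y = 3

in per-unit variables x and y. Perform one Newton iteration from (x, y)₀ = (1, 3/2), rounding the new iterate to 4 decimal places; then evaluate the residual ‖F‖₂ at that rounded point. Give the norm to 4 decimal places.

At (1, 3/2): F = (-9.2500, -12.7500).
Jacobian J = [[2·x·y + 6·x, x^2 - 2·y - 5], [y, x - 6·y - 3]].
At the point, J = [[9.0000, -7.0000], [1.5000, -11.0000]] (det J = -88.5000).
Solving J·Δ = −F gives Δ = (0.1412, -1.1398).
Then the next iterate is (x, y)₁ = (1.1412, 0.3602).
Re-evaluating at (1.1412, 0.3602): F = (-1.554630, -4.058772), so ‖F‖₂ = 4.3463.

4.3463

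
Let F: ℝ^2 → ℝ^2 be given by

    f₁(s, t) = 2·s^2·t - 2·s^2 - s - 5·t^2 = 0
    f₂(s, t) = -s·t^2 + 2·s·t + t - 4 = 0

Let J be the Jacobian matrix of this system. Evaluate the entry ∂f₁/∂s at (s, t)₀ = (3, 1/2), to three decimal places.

-7.000

∂f₁/∂s = 4·s·t - 4·s - 1.
At (3, 1/2) this is -7.000.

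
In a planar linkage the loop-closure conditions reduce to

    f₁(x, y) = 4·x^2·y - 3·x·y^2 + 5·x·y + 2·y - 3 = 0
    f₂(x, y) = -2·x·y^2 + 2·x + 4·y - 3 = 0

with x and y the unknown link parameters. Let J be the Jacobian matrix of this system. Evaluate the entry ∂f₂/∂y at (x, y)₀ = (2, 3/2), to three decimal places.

-8.000

∂f₂/∂y = -4·x·y + 4.
At (2, 3/2) this is -8.000.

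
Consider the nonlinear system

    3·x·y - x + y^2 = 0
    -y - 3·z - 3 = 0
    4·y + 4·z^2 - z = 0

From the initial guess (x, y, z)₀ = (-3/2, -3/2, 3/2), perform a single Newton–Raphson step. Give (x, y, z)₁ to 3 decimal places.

At (-3/2, -3/2, 3/2): F = (10.500, -6.000, 1.500).
Jacobian J = [[3·y - 1, 3·x + 2·y, 0], [0, -1, -3], [0, 4, 8·z - 1]].
At the point, J = [[-5.500, -7.500, 0.000], [0.000, -1.000, -3.000], [0.000, 4.000, 11.000]] (det J = -5.500).
Solving J·Δ = −F gives Δ = (-81.955, 61.500, -22.500).
Then the next iterate is (x, y, z)₁ = (-83.455, 60.000, -21.000).

(-83.455, 60.000, -21.000)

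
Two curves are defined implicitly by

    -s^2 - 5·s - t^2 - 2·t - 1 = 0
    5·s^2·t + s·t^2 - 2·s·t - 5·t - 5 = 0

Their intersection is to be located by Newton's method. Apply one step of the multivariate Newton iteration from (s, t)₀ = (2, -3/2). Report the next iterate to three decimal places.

(-0.679, -11.361)

At (2, -3/2): F = (-14.250, -17.000).
Jacobian J = [[-2·s - 5, -2·t - 2], [10·s·t + t^2 - 2·t, 5·s^2 + 2·s·t - 2·s - 5]].
At the point, J = [[-9.000, 1.000], [-24.750, 5.000]] (det J = -20.250).
Solving J·Δ = −F gives Δ = (-2.679, -9.861).
Then the next iterate is (s, t)₁ = (-0.679, -11.361).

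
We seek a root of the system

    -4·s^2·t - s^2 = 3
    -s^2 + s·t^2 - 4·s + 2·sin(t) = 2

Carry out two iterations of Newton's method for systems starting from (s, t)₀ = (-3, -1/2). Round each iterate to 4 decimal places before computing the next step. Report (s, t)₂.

(-3.0082, -0.3326)

At (-3, -1/2): F = (6.0000, -0.708851).
Jacobian J = [[-8·s·t - 2·s, -4·s^2], [-2·s + t^2 - 4, 2·s·t + 2·cos(t)]].
At the point, J = [[-6.0000, -36.0000], [2.2500, 4.755165]] (det J = 52.469009).
Solving J·Δ = −F gives Δ = (-0.0574, 0.1762).
Then the next iterate is (s, t)₁ = (-3.0574, -0.3238).
Round to (-3.0574, -0.3238) and repeat: F = (-0.240561, -0.074995), J = [[-1.805089, -37.390779], [2.219646, 3.876039]].
Δ = (0.0492, -0.0088), so (s, t)₂ = (-3.0082, -0.3326).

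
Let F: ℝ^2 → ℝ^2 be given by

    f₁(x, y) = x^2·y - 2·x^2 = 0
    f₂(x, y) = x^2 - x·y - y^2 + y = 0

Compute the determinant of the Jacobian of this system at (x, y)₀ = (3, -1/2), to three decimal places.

-43.500

J = [[2·x·y - 4·x, x^2], [2·x - y, -x - 2·y + 1]].
At the point, J = [[-15.000, 9.000], [6.500, -1.000]].
det J = -43.500.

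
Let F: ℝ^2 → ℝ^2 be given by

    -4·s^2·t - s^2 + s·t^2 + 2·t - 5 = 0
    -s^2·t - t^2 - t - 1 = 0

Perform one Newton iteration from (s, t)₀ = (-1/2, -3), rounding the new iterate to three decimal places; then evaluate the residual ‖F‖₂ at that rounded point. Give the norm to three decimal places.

5152.310

At (-1/2, -3): F = (-12.750, -6.250).
Jacobian J = [[-8·s·t - 2·s + t^2, -4·s^2 + 2·s·t + 2], [-2·s·t, -s^2 - 2·t - 1]].
At the point, J = [[-2.000, 4.000], [-3.000, 4.750]] (det J = 2.500).
Solving J·Δ = −F gives Δ = (14.225, 10.300).
Then the next iterate is (s, t)₁ = (13.725, 7.300).
Re-evaluating at (13.725, 7.300): F = (-4947.93862, -1436.73206), so ‖F‖₂ = 5152.310.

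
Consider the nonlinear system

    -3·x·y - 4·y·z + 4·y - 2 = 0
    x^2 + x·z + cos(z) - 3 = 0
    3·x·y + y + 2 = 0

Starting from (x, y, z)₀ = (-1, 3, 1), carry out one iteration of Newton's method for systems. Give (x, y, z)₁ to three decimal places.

At (-1, 3, 1): F = (7.000, -2.45970, -4.000).
Jacobian J = [[-3·y, -3·x - 4·z + 4, -4·y], [2·x + z, 0, x - sin(z)], [3·y, 3·x + 1, 0]].
At the point, J = [[-9.000, 3.000, -12.000], [-1.000, 0.000, -1.84147], [9.000, -2.000, 0.000]] (det J = -40.57324).
Solving J·Δ = −F gives Δ = (-1.546, -8.956, -0.496).
Then the next iterate is (x, y, z)₁ = (-2.546, -5.956, 0.504).

(-2.546, -5.956, 0.504)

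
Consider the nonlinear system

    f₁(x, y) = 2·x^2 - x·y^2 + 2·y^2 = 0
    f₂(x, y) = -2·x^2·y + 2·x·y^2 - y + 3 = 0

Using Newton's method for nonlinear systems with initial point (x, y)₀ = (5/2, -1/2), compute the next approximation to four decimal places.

(1.2198, -0.2860)

At (5/2, -1/2): F = (12.3750, 11.0000).
Jacobian J = [[4·x - y^2, -2·x·y + 4·y], [-4·x·y + 2·y^2, -2·x^2 + 4·x·y - 1]].
At the point, J = [[9.7500, 0.5000], [5.5000, -18.5000]] (det J = -183.1250).
Solving J·Δ = −F gives Δ = (-1.2802, 0.2140).
Then the next iterate is (x, y)₁ = (1.2198, -0.2860).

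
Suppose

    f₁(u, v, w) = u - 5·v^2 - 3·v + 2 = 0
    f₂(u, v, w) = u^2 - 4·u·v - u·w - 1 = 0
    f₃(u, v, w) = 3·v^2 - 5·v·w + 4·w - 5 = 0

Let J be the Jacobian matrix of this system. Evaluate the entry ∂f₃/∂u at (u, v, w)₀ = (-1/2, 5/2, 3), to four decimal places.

0.0000

∂f₃/∂u = 0.
At (-1/2, 5/2, 3) this is 0.0000.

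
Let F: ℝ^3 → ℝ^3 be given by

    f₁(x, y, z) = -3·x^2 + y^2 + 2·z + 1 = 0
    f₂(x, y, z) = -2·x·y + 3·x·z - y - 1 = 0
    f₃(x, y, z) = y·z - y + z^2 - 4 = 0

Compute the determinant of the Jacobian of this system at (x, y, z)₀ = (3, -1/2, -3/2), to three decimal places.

J = [[-6·x, 2·y, 2], [-2·y + 3·z, -2·x - 1, 3·x], [0, z - 1, y + 2·z]].
At the point, J = [[-18.000, -1.000, 2.000], [-3.500, -7.000, 9.000], [0.000, -2.500, -3.500]].
det J = -816.250.

-816.250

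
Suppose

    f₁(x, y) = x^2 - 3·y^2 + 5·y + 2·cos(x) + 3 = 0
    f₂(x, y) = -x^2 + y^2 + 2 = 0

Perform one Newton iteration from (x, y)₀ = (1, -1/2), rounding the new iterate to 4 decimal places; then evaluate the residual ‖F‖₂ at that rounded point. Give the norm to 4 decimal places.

0.5379

At (1, -1/2): F = (1.830605, 1.2500).
Jacobian J = [[2·x - 2·sin(x), -6·y + 5], [-2·x, 2·y]].
At the point, J = [[0.317058, 8.0000], [-2.0000, -1.0000]] (det J = 15.682942).
Solving J·Δ = −F gives Δ = (0.7544, -0.2587).
Then the next iterate is (x, y)₁ = (1.7544, -0.7587).
Re-evaluating at (1.7544, -0.7587): F = (0.192395, -0.502294), so ‖F‖₂ = 0.5379.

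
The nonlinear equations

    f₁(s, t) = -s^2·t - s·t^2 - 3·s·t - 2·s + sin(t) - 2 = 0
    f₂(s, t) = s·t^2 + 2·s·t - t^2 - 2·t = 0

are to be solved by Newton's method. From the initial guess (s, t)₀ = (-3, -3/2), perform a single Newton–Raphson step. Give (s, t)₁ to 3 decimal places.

(-1.422, -1.954)

At (-3, -3/2): F = (9.75251, 3.000).
Jacobian J = [[-2·s·t - t^2 - 3·t - 2, -s^2 - 2·s·t - 3·s + cos(t)], [t^2 + 2·t, 2·s·t + 2·s - 2·t - 2]].
At the point, J = [[-8.750, -8.92926], [-0.750, 4.000]] (det J = -41.69695).
Solving J·Δ = −F gives Δ = (1.578, -0.454).
Then the next iterate is (s, t)₁ = (-1.422, -1.954).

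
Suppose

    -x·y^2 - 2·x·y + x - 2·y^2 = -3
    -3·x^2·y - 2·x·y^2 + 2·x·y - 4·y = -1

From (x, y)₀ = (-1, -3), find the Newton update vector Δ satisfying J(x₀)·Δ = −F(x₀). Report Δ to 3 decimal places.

At (-1, -3): F = (-13.000, 46.000).
Jacobian J = [[-y^2 - 2·y + 1, -2·x·y - 2·x - 4·y], [-6·x·y - 2·y^2 + 2·y, -3·x^2 - 4·x·y + 2·x - 4]].
At the point, J = [[-2.000, 8.000], [-42.000, -21.000]] (det J = 378.000).
Solving J·Δ = −F gives Δ = (0.251, 1.688).

(0.251, 1.688)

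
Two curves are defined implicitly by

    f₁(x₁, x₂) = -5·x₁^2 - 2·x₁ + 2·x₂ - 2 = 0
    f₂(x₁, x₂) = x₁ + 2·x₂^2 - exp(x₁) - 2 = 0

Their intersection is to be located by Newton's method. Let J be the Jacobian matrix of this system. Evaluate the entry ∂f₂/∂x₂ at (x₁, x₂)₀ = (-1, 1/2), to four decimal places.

∂f₂/∂x₂ = 4·x₂.
At (-1, 1/2) this is 2.0000.

2.0000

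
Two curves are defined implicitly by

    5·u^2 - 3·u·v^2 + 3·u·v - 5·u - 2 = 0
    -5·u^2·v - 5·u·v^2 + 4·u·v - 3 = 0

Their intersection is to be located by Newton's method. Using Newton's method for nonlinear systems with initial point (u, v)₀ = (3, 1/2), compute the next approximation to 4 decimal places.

At (3, 1/2): F = (30.2500, -23.2500).
Jacobian J = [[10·u - 3·v^2 + 3·v - 5, -6·u·v + 3·u], [-10·u·v - 5·v^2 + 4·v, -5·u^2 - 10·u·v + 4·u]].
At the point, J = [[25.7500, 0.0000], [-14.2500, -48.0000]] (det J = -1236.0000).
Solving J·Δ = −F gives Δ = (-1.1748, -0.1356).
Then the next iterate is (u, v)₁ = (1.8252, 0.3644).

(1.8252, 0.3644)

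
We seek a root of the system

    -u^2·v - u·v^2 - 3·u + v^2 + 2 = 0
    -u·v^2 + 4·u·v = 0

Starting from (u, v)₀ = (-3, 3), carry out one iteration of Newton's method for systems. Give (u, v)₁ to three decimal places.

(25.333, -9.667)

At (-3, 3): F = (20.000, -9.000).
Jacobian J = [[-2·u·v - v^2 - 3, -u^2 - 2·u·v + 2·v], [-v^2 + 4·v, -2·u·v + 4·u]].
At the point, J = [[6.000, 15.000], [3.000, 6.000]] (det J = -9.000).
Solving J·Δ = −F gives Δ = (28.333, -12.667).
Then the next iterate is (u, v)₁ = (25.333, -9.667).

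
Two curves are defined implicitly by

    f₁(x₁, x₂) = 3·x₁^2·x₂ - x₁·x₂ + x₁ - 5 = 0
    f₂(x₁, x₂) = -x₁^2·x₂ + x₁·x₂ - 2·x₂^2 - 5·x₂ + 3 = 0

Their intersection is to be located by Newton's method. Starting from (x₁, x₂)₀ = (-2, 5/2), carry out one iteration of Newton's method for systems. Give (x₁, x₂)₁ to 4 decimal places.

At (-2, 5/2): F = (28.0000, -37.0000).
Jacobian J = [[6·x₁·x₂ - x₂ + 1, 3·x₁^2 - x₁], [-2·x₁·x₂ + x₂, -x₁^2 + x₁ - 4·x₂ - 5]].
At the point, J = [[-31.5000, 14.0000], [12.5000, -21.0000]] (det J = 486.5000).
Solving J·Δ = −F gives Δ = (0.1439, -1.6763).
Then the next iterate is (x₁, x₂)₁ = (-1.8561, 0.8237).

(-1.8561, 0.8237)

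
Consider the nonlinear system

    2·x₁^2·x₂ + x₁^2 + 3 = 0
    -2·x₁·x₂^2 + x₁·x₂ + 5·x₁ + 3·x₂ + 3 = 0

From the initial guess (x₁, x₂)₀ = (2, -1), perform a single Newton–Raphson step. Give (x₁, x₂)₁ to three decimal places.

(1.338, -1.206)

At (2, -1): F = (-1.000, 4.000).
Jacobian J = [[4·x₁·x₂ + 2·x₁, 2·x₁^2], [-2·x₂^2 + x₂ + 5, -4·x₁·x₂ + x₁ + 3]].
At the point, J = [[-4.000, 8.000], [2.000, 13.000]] (det J = -68.000).
Solving J·Δ = −F gives Δ = (-0.662, -0.206).
Then the next iterate is (x₁, x₂)₁ = (1.338, -1.206).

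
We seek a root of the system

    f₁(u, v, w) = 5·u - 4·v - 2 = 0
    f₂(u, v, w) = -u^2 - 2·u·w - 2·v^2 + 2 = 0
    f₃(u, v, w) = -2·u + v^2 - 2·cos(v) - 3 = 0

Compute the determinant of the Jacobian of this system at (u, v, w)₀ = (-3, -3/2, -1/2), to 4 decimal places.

197.8497

J = [[5, -4, 0], [-2·u - 2·w, -4·v, -2·u], [-2, 2·v + 2·sin(v), 0]].
At the point, J = [[5.0000, -4.0000, 0.0000], [7.0000, 6.0000, 6.0000], [-2.0000, -4.994990, 0.0000]].
det J = 197.8497.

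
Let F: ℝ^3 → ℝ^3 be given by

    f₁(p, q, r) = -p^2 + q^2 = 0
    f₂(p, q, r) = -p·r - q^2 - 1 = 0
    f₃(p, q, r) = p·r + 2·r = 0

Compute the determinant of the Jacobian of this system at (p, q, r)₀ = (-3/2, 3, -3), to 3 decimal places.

-45.000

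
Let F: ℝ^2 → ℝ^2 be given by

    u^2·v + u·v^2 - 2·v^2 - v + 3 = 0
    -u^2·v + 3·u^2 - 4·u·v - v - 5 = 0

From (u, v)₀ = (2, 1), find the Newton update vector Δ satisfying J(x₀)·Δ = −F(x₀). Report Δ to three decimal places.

At (2, 1): F = (6.000, -6.000).
Jacobian J = [[2·u·v + v^2, u^2 + 2·u·v - 4·v - 1], [-2·u·v + 6·u - 4·v, -u^2 - 4·u - 1]].
At the point, J = [[5.000, 3.000], [4.000, -13.000]] (det J = -77.000).
Solving J·Δ = −F gives Δ = (-0.779, -0.701).

(-0.779, -0.701)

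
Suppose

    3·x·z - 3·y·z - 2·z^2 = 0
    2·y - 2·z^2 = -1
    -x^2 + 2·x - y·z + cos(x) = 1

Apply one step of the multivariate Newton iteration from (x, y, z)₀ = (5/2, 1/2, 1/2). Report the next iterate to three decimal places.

At (5/2, 1/2, 1/2): F = (2.500, 1.500, -3.30114).
Jacobian J = [[3·z, -3·z, 3·x - 3·y - 4·z], [0, 2, -4·z], [-2·x - sin(x) + 2, -z, -y]].
At the point, J = [[1.500, -1.500, 4.000], [0.000, 2.000, -2.000], [-3.59847, -0.500, -0.500]] (det J = 14.99236).
Solving J·Δ = −F gives Δ = (-0.492, -1.905, -1.155).
Then the next iterate is (x, y, z)₁ = (2.008, -1.405, -0.655).

(2.008, -1.405, -0.655)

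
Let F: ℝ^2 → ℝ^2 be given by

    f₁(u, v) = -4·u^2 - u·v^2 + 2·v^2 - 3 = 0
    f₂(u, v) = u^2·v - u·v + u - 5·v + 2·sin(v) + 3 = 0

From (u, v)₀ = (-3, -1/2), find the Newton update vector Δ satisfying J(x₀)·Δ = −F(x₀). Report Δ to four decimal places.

(1.5310, -0.2776)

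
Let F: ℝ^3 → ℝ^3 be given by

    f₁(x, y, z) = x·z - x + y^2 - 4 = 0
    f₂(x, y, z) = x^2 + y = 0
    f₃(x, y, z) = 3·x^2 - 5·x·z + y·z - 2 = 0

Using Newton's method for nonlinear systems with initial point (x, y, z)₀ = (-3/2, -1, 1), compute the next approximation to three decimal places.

At (-3/2, -1, 1): F = (-3.000, 1.250, 11.250).
Jacobian J = [[z - 1, 2·y, x], [2·x, 1, 0], [6·x - 5·z, z, -5·x + y]].
At the point, J = [[0.000, -2.000, -1.500], [-3.000, 1.000, 0.000], [-14.000, 1.000, 6.500]] (det J = -55.500).
Solving J·Δ = −F gives Δ = (0.212, -0.615, -1.180).
Then the next iterate is (x, y, z)₁ = (-1.288, -1.615, -0.180).

(-1.288, -1.615, -0.180)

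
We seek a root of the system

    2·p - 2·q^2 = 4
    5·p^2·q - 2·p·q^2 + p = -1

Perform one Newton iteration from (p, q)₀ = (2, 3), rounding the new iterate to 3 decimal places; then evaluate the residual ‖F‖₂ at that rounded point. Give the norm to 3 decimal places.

9.468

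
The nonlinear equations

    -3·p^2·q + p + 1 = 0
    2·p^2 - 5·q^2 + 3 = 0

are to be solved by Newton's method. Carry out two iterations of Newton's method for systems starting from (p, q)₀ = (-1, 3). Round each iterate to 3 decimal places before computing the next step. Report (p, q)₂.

(-0.566, 1.035)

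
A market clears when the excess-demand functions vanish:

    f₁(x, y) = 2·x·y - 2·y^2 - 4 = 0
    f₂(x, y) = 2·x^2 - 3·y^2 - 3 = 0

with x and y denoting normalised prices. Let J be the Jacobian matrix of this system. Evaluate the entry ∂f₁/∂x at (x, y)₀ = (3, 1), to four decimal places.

2.0000

∂f₁/∂x = 2·y.
At (3, 1) this is 2.0000.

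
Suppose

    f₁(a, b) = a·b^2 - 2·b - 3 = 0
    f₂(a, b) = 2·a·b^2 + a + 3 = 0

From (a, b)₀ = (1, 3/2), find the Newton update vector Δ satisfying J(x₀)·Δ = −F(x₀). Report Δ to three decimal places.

At (1, 3/2): F = (-3.750, 8.500).
Jacobian J = [[b^2, 2·a·b - 2], [2·b^2 + 1, 4·a·b]].
At the point, J = [[2.250, 1.000], [5.500, 6.000]] (det J = 8.000).
Solving J·Δ = −F gives Δ = (3.875, -4.969).

(3.875, -4.969)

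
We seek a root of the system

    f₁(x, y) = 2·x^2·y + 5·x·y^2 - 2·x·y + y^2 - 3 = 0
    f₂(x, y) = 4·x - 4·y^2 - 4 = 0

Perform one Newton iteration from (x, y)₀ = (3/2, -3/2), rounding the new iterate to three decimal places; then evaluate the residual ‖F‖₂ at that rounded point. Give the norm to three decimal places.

3.126

At (3/2, -3/2): F = (13.875, -7.000).
Jacobian J = [[4·x·y + 5·y^2 - 2·y, 2·x^2 + 10·x·y - 2·x + 2·y], [4, -8·y]].
At the point, J = [[5.250, -24.000], [4.000, 12.000]] (det J = 159.000).
Solving J·Δ = −F gives Δ = (0.009, 0.580).
Then the next iterate is (x, y)₁ = (1.509, -0.920).
Re-evaluating at (1.509, -0.920): F = (2.81922, -1.34960), so ‖F‖₂ = 3.126.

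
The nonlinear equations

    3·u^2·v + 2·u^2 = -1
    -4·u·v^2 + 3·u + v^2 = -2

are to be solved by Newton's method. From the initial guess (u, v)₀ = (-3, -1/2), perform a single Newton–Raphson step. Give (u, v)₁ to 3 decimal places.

(-1.017, -0.483)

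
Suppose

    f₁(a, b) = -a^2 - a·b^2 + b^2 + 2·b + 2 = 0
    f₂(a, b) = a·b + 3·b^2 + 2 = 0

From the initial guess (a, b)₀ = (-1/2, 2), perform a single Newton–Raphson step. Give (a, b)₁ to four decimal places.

At (-1/2, 2): F = (11.7500, 13.0000).
Jacobian J = [[-2·a - b^2, -2·a·b + 2·b + 2], [b, a + 6·b]].
At the point, J = [[-3.0000, 8.0000], [2.0000, 11.5000]] (det J = -50.5000).
Solving J·Δ = −F gives Δ = (0.6163, -1.2376).
Then the next iterate is (a, b)₁ = (0.1163, 0.7624).

(0.1163, 0.7624)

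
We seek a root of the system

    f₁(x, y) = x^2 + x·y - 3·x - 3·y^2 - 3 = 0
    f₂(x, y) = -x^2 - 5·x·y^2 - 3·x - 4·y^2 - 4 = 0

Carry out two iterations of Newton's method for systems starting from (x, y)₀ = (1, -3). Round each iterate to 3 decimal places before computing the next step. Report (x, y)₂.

At (1, -3): F = (-35.000, -89.000).
Jacobian J = [[2·x + y - 3, x - 6·y], [-2·x - 5·y^2 - 3, -10·x·y - 8·y]].
At the point, J = [[-4.000, 19.000], [-50.000, 54.000]] (det J = 734.000).
Solving J·Δ = −F gives Δ = (0.271, 1.899).
Then the next iterate is (x, y)₁ = (1.271, -1.101).
Round to (1.271, -1.101) and repeat: F = (-10.23353, -21.98078), J = [[-1.559, 7.877], [-11.60300, 22.80171]].
Δ = (1.078, 1.513), so (x, y)₂ = (2.349, 0.412).

(2.349, 0.412)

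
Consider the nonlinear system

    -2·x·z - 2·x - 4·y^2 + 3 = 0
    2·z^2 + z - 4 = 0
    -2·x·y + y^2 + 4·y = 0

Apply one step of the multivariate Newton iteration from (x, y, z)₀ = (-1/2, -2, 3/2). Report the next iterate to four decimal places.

At (-1/2, -2, 3/2): F = (-10.5000, 2.0000, -6.0000).
Jacobian J = [[-2·z - 2, -8·y, -2·x], [0, 0, 4·z + 1], [-2·y, -2·x + 2·y + 4, 0]].
At the point, J = [[-5.0000, 16.0000, 1.0000], [0.0000, 0.0000, 7.0000], [4.0000, 1.0000, 0.0000]] (det J = 483.0000).
Solving J·Δ = −F gives Δ = (1.2350, 1.0600, -0.2857).
Then the next iterate is (x, y, z)₁ = (0.7350, -0.9400, 1.2143).

(0.7350, -0.9400, 1.2143)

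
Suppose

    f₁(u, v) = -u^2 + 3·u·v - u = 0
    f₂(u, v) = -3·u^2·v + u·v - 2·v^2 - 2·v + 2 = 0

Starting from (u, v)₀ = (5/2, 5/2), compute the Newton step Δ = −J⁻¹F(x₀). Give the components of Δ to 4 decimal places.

(-0.6289, -1.2076)

At (5/2, 5/2): F = (10.0000, -56.1250).
Jacobian J = [[-2·u + 3·v - 1, 3·u], [-6·u·v + v, -3·u^2 + u - 4·v - 2]].
At the point, J = [[1.5000, 7.5000], [-35.0000, -28.2500]] (det J = 220.1250).
Solving J·Δ = −F gives Δ = (-0.6289, -1.2076).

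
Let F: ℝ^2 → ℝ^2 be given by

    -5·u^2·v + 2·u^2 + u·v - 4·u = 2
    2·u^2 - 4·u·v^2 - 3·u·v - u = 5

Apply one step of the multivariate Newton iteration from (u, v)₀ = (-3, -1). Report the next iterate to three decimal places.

(3.909, -6.182)

At (-3, -1): F = (76.000, 19.000).
Jacobian J = [[-10·u·v + 4·u + v - 4, -5·u^2 + u], [4·u - 4·v^2 - 3·v - 1, -8·u·v - 3·u]].
At the point, J = [[-47.000, -48.000], [-14.000, -15.000]] (det J = 33.000).
Solving J·Δ = −F gives Δ = (6.909, -5.182).
Then the next iterate is (u, v)₁ = (3.909, -6.182).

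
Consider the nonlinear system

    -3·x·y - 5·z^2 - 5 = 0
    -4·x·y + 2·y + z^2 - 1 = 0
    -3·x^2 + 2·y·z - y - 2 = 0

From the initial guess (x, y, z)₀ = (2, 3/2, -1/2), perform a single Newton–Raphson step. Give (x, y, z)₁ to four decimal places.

At (2, 3/2, -1/2): F = (-15.2500, -9.7500, -17.0000).
Jacobian J = [[-3·y, -3·x, -10·z], [-4·y, -4·x + 2, 2·z], [-6·x, 2·z - 1, 2·y]].
At the point, J = [[-4.5000, -6.0000, 5.0000], [-6.0000, -6.0000, -1.0000], [-12.0000, -2.0000, 3.0000]] (det J = -390.0000).
Solving J·Δ = −F gives Δ = (-0.9872, -0.8317, 1.1635).
Then the next iterate is (x, y, z)₁ = (1.0128, 0.6683, 0.6635).

(1.0128, 0.6683, 0.6635)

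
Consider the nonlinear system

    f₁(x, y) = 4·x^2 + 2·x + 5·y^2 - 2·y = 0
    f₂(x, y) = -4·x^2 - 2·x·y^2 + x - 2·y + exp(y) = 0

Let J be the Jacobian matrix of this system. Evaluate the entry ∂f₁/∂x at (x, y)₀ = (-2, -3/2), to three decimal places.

-14.000

∂f₁/∂x = 8·x + 2.
At (-2, -3/2) this is -14.000.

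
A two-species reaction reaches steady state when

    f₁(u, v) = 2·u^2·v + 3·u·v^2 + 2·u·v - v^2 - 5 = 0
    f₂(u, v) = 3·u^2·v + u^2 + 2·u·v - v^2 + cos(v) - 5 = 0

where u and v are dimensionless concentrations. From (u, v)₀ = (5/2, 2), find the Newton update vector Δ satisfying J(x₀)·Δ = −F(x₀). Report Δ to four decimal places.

(-0.8578, -0.5775)

At (5/2, 2): F = (56.0000, 44.333853).
Jacobian J = [[4·u·v + 3·v^2 + 2·v, 2·u^2 + 6·u·v + 2·u - 2·v], [6·u·v + 2·u + 2·v, 3·u^2 + 2·u - 2·v - sin(v)]].
At the point, J = [[36.0000, 43.5000], [39.0000, 18.840703]] (det J = -1018.234707).
Solving J·Δ = −F gives Δ = (-0.8578, -0.5775).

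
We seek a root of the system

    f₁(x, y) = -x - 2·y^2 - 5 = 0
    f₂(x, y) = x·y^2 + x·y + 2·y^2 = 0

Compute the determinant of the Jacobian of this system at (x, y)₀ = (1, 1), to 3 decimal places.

1.000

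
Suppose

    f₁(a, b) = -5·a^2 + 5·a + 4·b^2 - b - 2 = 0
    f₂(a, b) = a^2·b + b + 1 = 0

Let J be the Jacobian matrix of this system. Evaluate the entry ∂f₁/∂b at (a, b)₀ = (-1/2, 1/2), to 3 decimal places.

3.000

∂f₁/∂b = 8·b - 1.
At (-1/2, 1/2) this is 3.000.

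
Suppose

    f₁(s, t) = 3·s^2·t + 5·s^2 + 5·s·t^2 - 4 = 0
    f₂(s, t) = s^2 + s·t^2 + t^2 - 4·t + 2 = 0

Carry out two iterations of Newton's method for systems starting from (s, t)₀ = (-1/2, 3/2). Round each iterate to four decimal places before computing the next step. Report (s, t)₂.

At (-1/2, 3/2): F = (-7.2500, -2.6250).
Jacobian J = [[6·s·t + 10·s + 5·t^2, 3·s^2 + 10·s·t], [2·s + t^2, 2·s·t + 2·t - 4]].
At the point, J = [[1.7500, -6.7500], [1.2500, -2.5000]] (det J = 4.0625).
Solving J·Δ = −F gives Δ = (-0.1000, -1.1000).
Then the next iterate is (s, t)₁ = (-0.6000, 0.4000).
Round to (-0.6000, 0.4000) and repeat: F = (-2.2480, 0.8240), J = [[-6.6400, -1.3200], [-1.0400, -3.6800]].
Δ = (-0.4059, 0.3386), so (s, t)₂ = (-1.0059, 0.7386).

(-1.0059, 0.7386)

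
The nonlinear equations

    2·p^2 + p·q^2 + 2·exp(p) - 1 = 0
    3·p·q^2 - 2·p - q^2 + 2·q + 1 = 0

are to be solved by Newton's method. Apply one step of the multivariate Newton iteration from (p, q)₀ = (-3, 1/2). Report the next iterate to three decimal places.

(-1.722, 0.988)

At (-3, 1/2): F = (16.34957, 5.500).
Jacobian J = [[4·p + q^2 + 2·exp(p), 2·p·q], [3·q^2 - 2, 6·p·q - 2·q + 2]].
At the point, J = [[-11.65043, -3.000], [-1.250, -8.000]] (det J = 89.45341).
Solving J·Δ = −F gives Δ = (1.278, 0.488).
Then the next iterate is (p, q)₁ = (-1.722, 0.988).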